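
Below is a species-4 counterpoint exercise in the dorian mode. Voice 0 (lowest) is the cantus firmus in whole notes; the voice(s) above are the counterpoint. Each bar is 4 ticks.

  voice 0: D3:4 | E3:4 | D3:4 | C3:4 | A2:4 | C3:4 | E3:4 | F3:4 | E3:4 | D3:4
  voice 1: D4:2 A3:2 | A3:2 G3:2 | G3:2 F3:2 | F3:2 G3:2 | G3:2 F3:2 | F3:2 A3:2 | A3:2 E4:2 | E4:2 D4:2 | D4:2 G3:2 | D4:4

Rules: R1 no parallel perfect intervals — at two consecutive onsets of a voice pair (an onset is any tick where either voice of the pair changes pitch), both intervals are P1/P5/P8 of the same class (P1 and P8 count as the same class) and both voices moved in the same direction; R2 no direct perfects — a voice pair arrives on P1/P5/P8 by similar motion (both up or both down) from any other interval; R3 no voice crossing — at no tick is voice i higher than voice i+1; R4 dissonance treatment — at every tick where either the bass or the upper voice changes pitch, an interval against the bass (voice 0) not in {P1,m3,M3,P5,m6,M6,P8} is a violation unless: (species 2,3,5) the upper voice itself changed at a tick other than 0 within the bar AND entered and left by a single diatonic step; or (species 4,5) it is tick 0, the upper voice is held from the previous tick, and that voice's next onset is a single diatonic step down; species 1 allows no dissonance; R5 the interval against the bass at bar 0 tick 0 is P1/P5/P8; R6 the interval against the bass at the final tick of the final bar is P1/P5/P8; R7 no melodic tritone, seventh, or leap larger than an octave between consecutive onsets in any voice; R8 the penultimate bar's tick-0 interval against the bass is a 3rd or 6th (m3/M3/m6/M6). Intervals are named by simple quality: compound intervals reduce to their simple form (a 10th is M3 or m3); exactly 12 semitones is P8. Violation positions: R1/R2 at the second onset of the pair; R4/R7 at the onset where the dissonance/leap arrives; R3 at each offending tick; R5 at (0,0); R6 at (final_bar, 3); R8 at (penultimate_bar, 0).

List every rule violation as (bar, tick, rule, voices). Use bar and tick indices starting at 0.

(3, 0, R4, (0, 1))
(5, 0, R4, (0, 1))
(6, 0, R4, (0, 1))
(8, 0, R4, (0, 1))
(8, 0, R8, (0, 1))

bar 0: v0=D3 v1=D4 downbeat P8
bar 1: v0=E3 v1=A3 downbeat P4
bar 2: v0=D3 v1=G3 downbeat P4
bar 3: v0=C3 v1=F3 downbeat P4
bar 4: v0=A2 v1=G3 downbeat m7
bar 5: v0=C3 v1=F3 downbeat P4
bar 6: v0=E3 v1=A3 downbeat P4
bar 7: v0=F3 v1=E4 downbeat M7
bar 8: v0=E3 v1=D4 downbeat m7
bar 9: v0=D3 v1=D4 downbeat P8
  -> R4 @ bar 3 tick 0 v(0, 1): C3/F3 P4 untreated
  -> R4 @ bar 5 tick 0 v(0, 1): C3/F3 P4 untreated
  -> R4 @ bar 6 tick 0 v(0, 1): E3/A3 P4 untreated
  -> R4 @ bar 8 tick 0 v(0, 1): E3/D4 m7 untreated
  -> R8 @ bar 8 tick 0 v(0, 1): penult m7 not 3rd/6th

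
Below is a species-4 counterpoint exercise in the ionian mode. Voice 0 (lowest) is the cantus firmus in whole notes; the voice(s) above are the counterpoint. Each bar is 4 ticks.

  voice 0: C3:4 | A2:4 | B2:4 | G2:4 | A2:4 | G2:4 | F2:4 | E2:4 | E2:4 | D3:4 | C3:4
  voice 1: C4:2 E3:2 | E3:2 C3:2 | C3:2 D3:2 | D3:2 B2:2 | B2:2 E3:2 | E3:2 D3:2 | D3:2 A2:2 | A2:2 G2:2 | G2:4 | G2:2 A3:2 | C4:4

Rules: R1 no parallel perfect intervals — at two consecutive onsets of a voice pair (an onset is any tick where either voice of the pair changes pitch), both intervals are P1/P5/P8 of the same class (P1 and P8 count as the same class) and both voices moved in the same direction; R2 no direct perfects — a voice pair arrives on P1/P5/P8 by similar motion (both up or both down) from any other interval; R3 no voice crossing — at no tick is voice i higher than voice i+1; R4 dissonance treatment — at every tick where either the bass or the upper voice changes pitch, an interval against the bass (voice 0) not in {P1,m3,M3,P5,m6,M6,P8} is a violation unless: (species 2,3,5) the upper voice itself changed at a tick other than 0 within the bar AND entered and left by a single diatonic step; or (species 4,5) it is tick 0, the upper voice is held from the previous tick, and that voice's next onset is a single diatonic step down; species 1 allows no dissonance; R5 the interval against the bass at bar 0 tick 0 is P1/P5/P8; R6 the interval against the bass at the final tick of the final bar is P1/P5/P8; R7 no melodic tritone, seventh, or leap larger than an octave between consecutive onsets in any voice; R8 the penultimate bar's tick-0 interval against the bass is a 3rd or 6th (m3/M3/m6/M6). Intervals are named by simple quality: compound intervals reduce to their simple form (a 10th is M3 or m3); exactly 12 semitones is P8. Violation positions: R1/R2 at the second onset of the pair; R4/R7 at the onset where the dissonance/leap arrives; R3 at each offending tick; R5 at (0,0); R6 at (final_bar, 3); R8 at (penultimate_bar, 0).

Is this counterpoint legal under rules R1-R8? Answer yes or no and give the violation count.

No (7 violations)

bar 0: v0=C3 v1=C4 (P8)
bar 1: v0=A2 v1=E3 (P5)
bar 2: v0=B2 v1=C3 (m2)
bar 3: v0=G2 v1=D3 (P5)
bar 4: v0=A2 v1=B2 (M2)
bar 5: v0=G2 v1=E3 (M6)
bar 6: v0=F2 v1=D3 (M6)
bar 7: v0=E2 v1=A2 (P4)
bar 8: v0=E2 v1=G2 (m3)
bar 9: v0=D3 v1=G2 (P5)
bar 10: v0=C3 v1=C4 (P8)
  R4 @ bar2.0: B2/C3 m2 untreated
  R4 @ bar4.0: A2/B2 M2 untreated
  R3 @ bar9.0: D3 above G2
  R7 @ bar9.0: E2->D3 leap 10st
  R8 @ bar9.0: penult P5 not 3rd/6th
  R3 @ bar9.1: D3 above G2
  R7 @ bar9.2: G2->A3 leap 14st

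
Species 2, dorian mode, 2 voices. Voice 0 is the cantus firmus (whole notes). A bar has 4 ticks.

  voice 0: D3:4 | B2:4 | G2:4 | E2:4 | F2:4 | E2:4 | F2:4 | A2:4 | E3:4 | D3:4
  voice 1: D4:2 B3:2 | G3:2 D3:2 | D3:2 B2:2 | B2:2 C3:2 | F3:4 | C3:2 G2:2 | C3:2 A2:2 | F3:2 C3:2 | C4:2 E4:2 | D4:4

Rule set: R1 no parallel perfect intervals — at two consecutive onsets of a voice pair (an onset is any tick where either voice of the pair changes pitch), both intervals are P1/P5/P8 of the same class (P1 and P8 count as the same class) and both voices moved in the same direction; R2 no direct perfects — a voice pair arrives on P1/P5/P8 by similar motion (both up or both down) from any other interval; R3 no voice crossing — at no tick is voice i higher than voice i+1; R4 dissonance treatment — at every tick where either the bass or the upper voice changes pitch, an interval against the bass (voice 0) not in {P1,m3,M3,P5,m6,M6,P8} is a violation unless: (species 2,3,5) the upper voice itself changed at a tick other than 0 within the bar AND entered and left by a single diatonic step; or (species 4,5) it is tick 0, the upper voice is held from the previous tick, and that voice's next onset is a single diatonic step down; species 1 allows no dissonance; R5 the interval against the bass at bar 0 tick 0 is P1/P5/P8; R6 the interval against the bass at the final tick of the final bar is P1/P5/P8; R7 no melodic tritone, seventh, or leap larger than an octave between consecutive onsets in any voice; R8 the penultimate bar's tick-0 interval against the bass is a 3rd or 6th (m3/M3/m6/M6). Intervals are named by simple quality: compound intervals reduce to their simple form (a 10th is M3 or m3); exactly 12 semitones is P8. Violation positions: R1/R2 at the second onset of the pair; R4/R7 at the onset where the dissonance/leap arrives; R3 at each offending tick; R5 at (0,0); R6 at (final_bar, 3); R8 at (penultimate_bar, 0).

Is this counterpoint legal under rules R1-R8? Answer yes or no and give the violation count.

No (3 violations)

bar 0: v0=D3 v1=D4 (P8)
bar 1: v0=B2 v1=G3 (m6)
bar 2: v0=G2 v1=D3 (P5)
bar 3: v0=E2 v1=B2 (P5)
bar 4: v0=F2 v1=F3 (P8)
bar 5: v0=E2 v1=C3 (m6)
bar 6: v0=F2 v1=C3 (P5)
bar 7: v0=A2 v1=F3 (m6)
bar 8: v0=E3 v1=C4 (m6)
bar 9: v0=D3 v1=D4 (P8)
  R2 @ bar4.0: E2/C3 m6 -> F2/F3 P8 similar
  R2 @ bar6.0: E2/G2 m3 -> F2/C3 P5 similar
  R1 @ bar9.0: E3/E4 P8 -> D3/D4 P8 similar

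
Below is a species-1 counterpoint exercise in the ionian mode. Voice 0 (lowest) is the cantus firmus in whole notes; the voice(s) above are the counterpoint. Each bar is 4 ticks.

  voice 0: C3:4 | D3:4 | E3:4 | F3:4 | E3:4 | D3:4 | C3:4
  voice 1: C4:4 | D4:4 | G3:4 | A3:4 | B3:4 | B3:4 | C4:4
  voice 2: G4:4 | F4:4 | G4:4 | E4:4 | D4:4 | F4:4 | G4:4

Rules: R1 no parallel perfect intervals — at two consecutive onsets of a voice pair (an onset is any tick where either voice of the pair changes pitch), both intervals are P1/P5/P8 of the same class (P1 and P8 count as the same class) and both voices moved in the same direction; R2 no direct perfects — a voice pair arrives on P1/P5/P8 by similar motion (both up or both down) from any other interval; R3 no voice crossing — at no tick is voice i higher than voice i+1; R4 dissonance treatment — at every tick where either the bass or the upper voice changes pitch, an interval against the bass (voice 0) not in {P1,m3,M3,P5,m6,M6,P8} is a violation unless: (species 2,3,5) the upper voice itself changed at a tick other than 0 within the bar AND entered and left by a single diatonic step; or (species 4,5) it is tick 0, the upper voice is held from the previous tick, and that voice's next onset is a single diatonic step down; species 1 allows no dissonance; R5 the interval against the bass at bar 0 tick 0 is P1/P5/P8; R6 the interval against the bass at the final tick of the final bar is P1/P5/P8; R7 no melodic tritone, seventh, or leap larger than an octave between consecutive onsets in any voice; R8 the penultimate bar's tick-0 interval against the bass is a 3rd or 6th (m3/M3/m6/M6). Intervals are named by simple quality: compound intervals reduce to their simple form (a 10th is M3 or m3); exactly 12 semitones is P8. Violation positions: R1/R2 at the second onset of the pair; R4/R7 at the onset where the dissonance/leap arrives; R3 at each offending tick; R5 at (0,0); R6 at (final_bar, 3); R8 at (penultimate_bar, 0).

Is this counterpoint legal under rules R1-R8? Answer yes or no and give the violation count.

No (4 violations)

bar 0: v0=C3 v1=C4 v2=G4 (P5)
bar 1: v0=D3 v1=D4 v2=F4 (m3)
bar 2: v0=E3 v1=G3 v2=G4 (m3)
bar 3: v0=F3 v1=A3 v2=E4 (M7)
bar 4: v0=E3 v1=B3 v2=D4 (m7)
bar 5: v0=D3 v1=B3 v2=F4 (m3)
bar 6: v0=C3 v1=C4 v2=G4 (P5)
  R1 @ bar1.0: C3/C4 P8 -> D3/D4 P8 similar
  R4 @ bar3.0: F3/E4 M7 untreated
  R4 @ bar4.0: E3/D4 m7 untreated
  R2 @ bar6.0: B3/F4 TT -> C4/G4 P5 similar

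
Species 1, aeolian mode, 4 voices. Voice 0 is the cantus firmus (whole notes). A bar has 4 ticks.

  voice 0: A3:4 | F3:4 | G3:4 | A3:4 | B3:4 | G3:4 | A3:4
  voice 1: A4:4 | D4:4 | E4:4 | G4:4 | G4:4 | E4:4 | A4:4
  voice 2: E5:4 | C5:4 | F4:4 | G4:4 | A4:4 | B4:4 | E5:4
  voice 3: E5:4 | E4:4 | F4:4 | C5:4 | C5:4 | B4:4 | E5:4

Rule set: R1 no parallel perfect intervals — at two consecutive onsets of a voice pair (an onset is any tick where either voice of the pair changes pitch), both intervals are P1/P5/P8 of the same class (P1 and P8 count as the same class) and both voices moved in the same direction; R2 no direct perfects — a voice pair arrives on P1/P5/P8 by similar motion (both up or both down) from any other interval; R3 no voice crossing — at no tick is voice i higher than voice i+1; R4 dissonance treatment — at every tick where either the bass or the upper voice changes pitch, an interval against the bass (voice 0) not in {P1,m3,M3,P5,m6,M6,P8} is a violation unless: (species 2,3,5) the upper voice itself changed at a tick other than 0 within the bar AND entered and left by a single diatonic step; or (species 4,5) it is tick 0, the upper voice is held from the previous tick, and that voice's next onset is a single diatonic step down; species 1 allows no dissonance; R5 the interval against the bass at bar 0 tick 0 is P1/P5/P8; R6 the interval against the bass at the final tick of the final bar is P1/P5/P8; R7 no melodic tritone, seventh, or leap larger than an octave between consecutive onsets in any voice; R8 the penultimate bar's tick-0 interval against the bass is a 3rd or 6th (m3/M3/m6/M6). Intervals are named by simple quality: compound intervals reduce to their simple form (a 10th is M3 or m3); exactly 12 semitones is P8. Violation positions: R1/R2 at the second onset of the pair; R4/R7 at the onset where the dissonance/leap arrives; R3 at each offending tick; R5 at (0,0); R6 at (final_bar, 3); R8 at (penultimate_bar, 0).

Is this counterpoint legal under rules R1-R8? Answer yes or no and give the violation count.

bar 0: v0=A3 v1=A4 v2=E5 v3=E5 (P5)
bar 1: v0=F3 v1=D4 v2=C5 v3=E4 (M7)
bar 2: v0=G3 v1=E4 v2=F4 v3=F4 (m7)
bar 3: v0=A3 v1=G4 v2=G4 v3=C5 (m3)
bar 4: v0=B3 v1=G4 v2=A4 v3=C5 (m2)
bar 5: v0=G3 v1=E4 v2=B4 v3=B4 (M3)
bar 6: v0=A3 v1=A4 v2=E5 v3=E5 (P5)
  R1 @ bar1.0: A3/E5 P5 -> F3/C5 P5 similar
  R3 @ bar1.0: C5 above E4
  R4 @ bar1.0: F3/E4 M7 untreated
  R3 @ bar1.1: C5 above E4
  R3 @ bar1.2: C5 above E4
  R3 @ bar1.3: C5 above E4
  R4 @ bar2.0: G3/F4 m7 untreated
  R4 @ bar2.0: G3/F4 m7 untreated
  R2 @ bar3.0: E4/F4 m2 -> G4/G4 P1 similar
  R4 @ bar3.0: A3/G4 m7 untreated
  R4 @ bar3.0: A3/G4 m7 untreated
  R4 @ bar4.0: B3/A4 m7 untreated
  R4 @ bar4.0: B3/C5 m2 untreated
  R2 @ bar5.0: G4/C5 P4 -> E4/B4 P5 similar
  R1 @ bar6.0: E4/B4 P5 -> A4/E5 P5 similar
  R1 @ bar6.0: E4/B4 P5 -> A4/E5 P5 similar
  R1 @ bar6.0: B4/B4 P1 -> E5/E5 P1 similar
  R2 @ bar6.0: G3/E4 M6 -> A3/A4 P8 similar
  R2 @ bar6.0: G3/B4 M3 -> A3/E5 P5 similar
  R2 @ bar6.0: G3/B4 M3 -> A3/E5 P5 similar

No (20 violations)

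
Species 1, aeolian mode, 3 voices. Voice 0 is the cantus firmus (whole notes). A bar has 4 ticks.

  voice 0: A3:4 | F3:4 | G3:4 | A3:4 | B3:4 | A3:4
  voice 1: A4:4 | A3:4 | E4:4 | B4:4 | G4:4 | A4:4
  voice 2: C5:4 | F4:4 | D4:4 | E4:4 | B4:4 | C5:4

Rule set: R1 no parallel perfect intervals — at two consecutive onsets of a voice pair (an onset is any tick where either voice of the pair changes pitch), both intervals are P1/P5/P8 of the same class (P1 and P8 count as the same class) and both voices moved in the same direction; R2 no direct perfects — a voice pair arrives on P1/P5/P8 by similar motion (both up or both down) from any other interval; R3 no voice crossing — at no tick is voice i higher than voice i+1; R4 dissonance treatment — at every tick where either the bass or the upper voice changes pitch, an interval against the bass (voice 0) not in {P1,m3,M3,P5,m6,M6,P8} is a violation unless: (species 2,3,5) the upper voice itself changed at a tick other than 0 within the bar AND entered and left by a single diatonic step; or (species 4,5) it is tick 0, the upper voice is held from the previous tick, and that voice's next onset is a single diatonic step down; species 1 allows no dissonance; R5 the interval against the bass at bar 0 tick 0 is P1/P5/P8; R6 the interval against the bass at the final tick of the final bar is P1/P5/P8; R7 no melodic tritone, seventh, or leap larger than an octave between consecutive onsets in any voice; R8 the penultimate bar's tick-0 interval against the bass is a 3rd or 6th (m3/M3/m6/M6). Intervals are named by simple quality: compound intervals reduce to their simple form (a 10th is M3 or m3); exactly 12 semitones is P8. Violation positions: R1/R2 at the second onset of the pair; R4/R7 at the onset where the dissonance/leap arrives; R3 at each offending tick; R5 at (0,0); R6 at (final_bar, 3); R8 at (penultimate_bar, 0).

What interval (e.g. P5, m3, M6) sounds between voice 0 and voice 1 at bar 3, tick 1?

voice 0=A3 voice 1=B4 -> M2

M2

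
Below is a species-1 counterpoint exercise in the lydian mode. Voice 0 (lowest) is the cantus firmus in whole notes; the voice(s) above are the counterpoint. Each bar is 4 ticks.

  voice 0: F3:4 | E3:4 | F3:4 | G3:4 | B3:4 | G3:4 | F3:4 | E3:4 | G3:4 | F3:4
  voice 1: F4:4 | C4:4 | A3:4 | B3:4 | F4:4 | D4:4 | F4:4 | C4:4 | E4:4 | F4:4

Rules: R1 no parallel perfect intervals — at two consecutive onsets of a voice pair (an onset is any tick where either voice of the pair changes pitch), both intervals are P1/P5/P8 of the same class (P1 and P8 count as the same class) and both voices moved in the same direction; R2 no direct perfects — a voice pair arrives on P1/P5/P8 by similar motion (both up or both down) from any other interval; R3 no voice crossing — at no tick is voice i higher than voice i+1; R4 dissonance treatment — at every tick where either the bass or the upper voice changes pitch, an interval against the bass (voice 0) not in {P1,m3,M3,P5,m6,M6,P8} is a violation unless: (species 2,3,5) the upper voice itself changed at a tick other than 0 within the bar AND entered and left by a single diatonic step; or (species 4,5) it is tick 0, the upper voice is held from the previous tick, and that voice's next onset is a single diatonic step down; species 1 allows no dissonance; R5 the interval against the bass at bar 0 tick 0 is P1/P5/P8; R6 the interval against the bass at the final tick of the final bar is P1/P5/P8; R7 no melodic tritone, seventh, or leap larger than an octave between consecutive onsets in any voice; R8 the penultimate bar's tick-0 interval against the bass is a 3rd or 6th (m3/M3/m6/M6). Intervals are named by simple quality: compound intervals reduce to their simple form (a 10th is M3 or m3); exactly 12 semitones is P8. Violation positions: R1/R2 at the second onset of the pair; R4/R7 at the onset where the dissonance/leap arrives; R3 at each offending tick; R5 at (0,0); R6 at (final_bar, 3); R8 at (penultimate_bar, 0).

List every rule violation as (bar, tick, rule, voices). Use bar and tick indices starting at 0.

(4, 0, R4, (0, 1))
(4, 0, R7, (1,))
(5, 0, R2, (0, 1))

bar 0: v0=F3 v1=F4 downbeat P8
bar 1: v0=E3 v1=C4 downbeat m6
bar 2: v0=F3 v1=A3 downbeat M3
bar 3: v0=G3 v1=B3 downbeat M3
bar 4: v0=B3 v1=F4 downbeat TT
bar 5: v0=G3 v1=D4 downbeat P5
bar 6: v0=F3 v1=F4 downbeat P8
bar 7: v0=E3 v1=C4 downbeat m6
bar 8: v0=G3 v1=E4 downbeat M6
bar 9: v0=F3 v1=F4 downbeat P8
  -> R4 @ bar 4 tick 0 v(0, 1): B3/F4 TT untreated
  -> R7 @ bar 4 tick 0 v(1,): B3->F4 leap 6st
  -> R2 @ bar 5 tick 0 v(0, 1): B3/F4 TT -> G3/D4 P5 similar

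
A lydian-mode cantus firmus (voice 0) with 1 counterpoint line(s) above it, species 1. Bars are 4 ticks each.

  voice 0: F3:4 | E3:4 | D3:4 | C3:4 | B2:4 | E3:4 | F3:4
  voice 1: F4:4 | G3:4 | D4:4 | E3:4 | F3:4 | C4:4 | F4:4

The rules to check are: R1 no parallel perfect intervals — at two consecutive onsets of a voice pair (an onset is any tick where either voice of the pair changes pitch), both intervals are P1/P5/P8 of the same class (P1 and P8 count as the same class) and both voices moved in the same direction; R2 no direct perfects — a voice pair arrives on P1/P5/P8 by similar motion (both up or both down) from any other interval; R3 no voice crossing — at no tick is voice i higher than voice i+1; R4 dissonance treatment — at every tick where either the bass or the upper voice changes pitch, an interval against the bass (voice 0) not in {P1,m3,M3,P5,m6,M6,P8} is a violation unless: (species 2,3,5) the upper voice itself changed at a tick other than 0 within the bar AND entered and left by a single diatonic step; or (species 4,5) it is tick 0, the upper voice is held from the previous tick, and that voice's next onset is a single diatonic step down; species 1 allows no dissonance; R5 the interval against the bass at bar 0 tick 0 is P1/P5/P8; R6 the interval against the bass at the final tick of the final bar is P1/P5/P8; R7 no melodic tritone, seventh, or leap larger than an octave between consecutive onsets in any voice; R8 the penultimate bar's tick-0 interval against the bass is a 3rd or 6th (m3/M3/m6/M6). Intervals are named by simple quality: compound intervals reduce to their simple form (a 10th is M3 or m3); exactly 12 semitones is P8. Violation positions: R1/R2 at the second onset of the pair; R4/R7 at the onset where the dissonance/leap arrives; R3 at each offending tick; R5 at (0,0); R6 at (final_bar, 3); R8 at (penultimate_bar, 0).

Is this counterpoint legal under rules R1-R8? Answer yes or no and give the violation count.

bar 0: v0=F3 v1=F4 (P8)
bar 1: v0=E3 v1=G3 (m3)
bar 2: v0=D3 v1=D4 (P8)
bar 3: v0=C3 v1=E3 (M3)
bar 4: v0=B2 v1=F3 (TT)
bar 5: v0=E3 v1=C4 (m6)
bar 6: v0=F3 v1=F4 (P8)
  R7 @ bar1.0: F4->G3 leap 10st
  R7 @ bar3.0: D4->E3 leap 10st
  R4 @ bar4.0: B2/F3 TT untreated
  R2 @ bar6.0: E3/C4 m6 -> F3/F4 P8 similar

No (4 violations)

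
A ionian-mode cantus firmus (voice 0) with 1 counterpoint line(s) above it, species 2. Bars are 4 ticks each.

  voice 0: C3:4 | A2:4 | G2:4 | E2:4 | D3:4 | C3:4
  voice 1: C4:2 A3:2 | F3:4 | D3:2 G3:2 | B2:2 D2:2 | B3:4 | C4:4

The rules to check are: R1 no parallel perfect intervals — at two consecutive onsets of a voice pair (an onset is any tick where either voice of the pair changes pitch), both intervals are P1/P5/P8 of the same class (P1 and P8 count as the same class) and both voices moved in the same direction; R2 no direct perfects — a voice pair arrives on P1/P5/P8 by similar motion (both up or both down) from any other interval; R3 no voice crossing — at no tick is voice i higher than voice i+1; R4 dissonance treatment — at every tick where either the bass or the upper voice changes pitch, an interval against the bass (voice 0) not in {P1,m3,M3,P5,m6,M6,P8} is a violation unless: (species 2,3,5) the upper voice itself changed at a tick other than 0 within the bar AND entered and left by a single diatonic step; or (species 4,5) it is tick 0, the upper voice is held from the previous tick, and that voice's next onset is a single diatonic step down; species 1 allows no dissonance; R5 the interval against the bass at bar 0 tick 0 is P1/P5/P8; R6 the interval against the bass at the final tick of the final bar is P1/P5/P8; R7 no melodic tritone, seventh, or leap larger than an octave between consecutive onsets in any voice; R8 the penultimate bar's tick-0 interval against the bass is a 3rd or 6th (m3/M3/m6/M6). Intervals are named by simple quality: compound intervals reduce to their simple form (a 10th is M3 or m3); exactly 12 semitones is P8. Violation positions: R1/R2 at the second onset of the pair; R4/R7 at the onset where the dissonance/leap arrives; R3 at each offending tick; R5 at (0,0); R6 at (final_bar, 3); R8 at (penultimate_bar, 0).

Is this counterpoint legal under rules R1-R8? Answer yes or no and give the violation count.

bar 0: v0=C3 v1=C4 (P8)
bar 1: v0=A2 v1=F3 (m6)
bar 2: v0=G2 v1=D3 (P5)
bar 3: v0=E2 v1=B2 (P5)
bar 4: v0=D3 v1=B3 (M6)
bar 5: v0=C3 v1=C4 (P8)
  R2 @ bar2.0: A2/F3 m6 -> G2/D3 P5 similar
  R2 @ bar3.0: G2/G3 P8 -> E2/B2 P5 similar
  R3 @ bar3.2: E2 above D2
  R4 @ bar3.2: E2/D2 M2 untreated
  R3 @ bar3.3: E2 above D2
  R7 @ bar4.0: E2->D3 leap 10st
  R7 @ bar4.0: D2->B3 leap 21st

No (7 violations)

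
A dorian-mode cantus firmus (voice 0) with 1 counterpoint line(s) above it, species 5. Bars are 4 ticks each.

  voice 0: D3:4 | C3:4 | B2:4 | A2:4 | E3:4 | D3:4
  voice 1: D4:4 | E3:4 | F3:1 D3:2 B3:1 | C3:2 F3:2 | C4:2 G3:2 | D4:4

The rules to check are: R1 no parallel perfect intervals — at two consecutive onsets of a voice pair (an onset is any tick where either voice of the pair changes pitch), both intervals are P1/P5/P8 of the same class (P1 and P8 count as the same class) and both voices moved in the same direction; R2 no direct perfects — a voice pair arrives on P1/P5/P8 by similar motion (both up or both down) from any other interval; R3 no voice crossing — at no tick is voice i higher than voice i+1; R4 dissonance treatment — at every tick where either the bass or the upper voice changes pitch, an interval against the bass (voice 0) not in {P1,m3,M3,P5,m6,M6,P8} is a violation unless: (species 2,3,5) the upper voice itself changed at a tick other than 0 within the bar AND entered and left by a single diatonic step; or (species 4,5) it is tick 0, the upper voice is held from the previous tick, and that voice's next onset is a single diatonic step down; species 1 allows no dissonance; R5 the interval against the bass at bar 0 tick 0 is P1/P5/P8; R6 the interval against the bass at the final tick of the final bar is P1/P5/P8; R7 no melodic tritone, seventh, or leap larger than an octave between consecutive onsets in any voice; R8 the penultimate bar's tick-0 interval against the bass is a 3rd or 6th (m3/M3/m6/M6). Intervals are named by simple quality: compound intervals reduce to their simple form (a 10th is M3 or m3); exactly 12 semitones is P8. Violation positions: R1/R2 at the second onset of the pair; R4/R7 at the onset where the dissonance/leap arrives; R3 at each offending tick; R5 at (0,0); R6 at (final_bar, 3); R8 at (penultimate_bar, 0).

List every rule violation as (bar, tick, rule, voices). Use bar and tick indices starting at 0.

bar 0: v0=D3 v1=D4 downbeat P8
bar 1: v0=C3 v1=E3 downbeat M3
bar 2: v0=B2 v1=F3 downbeat TT
bar 3: v0=A2 v1=C3 downbeat m3
bar 4: v0=E3 v1=C4 downbeat m6
bar 5: v0=D3 v1=D4 downbeat P8
  -> R7 @ bar 1 tick 0 v(1,): D4->E3 leap 10st
  -> R4 @ bar 2 tick 0 v(0, 1): B2/F3 TT untreated
  -> R7 @ bar 3 tick 0 v(1,): B3->C3 leap 11st

(1, 0, R7, (1,))
(2, 0, R4, (0, 1))
(3, 0, R7, (1,))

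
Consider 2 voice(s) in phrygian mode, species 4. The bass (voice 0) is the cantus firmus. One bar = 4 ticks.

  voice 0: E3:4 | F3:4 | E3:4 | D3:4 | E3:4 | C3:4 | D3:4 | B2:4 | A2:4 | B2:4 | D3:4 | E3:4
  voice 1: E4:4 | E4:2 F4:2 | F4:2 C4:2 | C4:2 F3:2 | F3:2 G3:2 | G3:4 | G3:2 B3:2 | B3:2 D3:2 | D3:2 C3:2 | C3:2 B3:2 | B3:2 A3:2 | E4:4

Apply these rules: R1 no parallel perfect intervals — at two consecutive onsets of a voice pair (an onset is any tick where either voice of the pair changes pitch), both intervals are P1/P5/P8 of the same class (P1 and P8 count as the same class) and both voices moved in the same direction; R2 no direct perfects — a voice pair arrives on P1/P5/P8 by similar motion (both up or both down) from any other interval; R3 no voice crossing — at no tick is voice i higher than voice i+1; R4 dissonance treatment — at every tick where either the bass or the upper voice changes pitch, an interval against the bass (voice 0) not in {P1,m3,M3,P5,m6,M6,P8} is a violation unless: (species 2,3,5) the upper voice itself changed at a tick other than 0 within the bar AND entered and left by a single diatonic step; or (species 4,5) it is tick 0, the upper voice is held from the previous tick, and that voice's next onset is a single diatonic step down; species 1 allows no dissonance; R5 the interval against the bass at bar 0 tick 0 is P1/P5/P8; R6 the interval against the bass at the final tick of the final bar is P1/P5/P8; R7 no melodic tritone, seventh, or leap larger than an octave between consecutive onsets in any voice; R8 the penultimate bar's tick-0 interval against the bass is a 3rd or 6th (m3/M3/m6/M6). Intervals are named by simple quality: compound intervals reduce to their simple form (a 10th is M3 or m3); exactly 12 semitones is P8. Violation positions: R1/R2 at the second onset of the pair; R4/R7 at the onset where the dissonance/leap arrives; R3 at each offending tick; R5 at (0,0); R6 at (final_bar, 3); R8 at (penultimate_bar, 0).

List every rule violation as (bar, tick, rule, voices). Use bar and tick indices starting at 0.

(1, 0, R4, (0, 1))
(2, 0, R4, (0, 1))
(3, 0, R4, (0, 1))
(4, 0, R4, (0, 1))
(6, 0, R4, (0, 1))
(9, 0, R4, (0, 1))
(9, 2, R7, (1,))
(11, 0, R2, (0, 1))

bar 0: v0=E3 v1=E4 downbeat P8
bar 1: v0=F3 v1=E4 downbeat M7
bar 2: v0=E3 v1=F4 downbeat m2
bar 3: v0=D3 v1=C4 downbeat m7
bar 4: v0=E3 v1=F3 downbeat m2
bar 5: v0=C3 v1=G3 downbeat P5
bar 6: v0=D3 v1=G3 downbeat P4
bar 7: v0=B2 v1=B3 downbeat P8
bar 8: v0=A2 v1=D3 downbeat P4
bar 9: v0=B2 v1=C3 downbeat m2
bar 10: v0=D3 v1=B3 downbeat M6
bar 11: v0=E3 v1=E4 downbeat P8
  -> R4 @ bar 1 tick 0 v(0, 1): F3/E4 M7 untreated
  -> R4 @ bar 2 tick 0 v(0, 1): E3/F4 m2 untreated
  -> R4 @ bar 3 tick 0 v(0, 1): D3/C4 m7 untreated
  -> R4 @ bar 4 tick 0 v(0, 1): E3/F3 m2 untreated
  -> R4 @ bar 6 tick 0 v(0, 1): D3/G3 P4 untreated
  -> R4 @ bar 9 tick 0 v(0, 1): B2/C3 m2 untreated
  -> R7 @ bar 9 tick 2 v(1,): C3->B3 leap 11st
  -> R2 @ bar 11 tick 0 v(0, 1): D3/A3 P5 -> E3/E4 P8 similar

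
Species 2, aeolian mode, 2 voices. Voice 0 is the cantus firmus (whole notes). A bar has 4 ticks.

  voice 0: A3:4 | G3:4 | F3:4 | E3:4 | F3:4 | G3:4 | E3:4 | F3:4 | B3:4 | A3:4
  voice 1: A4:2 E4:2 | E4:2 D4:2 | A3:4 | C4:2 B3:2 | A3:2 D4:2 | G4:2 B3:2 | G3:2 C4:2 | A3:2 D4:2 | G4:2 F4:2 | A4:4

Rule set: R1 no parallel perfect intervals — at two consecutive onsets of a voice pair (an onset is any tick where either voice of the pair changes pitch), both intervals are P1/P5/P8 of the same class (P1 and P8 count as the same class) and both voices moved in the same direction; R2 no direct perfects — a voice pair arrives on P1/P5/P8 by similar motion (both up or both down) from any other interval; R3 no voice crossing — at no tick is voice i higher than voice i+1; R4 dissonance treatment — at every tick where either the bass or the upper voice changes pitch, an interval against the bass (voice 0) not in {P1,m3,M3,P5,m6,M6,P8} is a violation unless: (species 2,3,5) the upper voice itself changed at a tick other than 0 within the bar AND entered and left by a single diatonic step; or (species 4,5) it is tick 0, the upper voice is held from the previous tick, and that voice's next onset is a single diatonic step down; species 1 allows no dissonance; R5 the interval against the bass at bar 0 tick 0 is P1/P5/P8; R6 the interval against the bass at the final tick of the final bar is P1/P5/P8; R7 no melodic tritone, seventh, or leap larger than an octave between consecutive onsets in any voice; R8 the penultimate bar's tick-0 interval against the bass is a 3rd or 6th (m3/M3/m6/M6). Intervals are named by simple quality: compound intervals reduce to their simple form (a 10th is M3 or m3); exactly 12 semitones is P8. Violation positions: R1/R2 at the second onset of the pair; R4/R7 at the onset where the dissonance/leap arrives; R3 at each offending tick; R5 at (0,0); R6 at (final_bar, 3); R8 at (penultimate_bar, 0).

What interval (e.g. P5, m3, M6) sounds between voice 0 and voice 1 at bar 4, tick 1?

M3

voice 0=F3 voice 1=A3 -> M3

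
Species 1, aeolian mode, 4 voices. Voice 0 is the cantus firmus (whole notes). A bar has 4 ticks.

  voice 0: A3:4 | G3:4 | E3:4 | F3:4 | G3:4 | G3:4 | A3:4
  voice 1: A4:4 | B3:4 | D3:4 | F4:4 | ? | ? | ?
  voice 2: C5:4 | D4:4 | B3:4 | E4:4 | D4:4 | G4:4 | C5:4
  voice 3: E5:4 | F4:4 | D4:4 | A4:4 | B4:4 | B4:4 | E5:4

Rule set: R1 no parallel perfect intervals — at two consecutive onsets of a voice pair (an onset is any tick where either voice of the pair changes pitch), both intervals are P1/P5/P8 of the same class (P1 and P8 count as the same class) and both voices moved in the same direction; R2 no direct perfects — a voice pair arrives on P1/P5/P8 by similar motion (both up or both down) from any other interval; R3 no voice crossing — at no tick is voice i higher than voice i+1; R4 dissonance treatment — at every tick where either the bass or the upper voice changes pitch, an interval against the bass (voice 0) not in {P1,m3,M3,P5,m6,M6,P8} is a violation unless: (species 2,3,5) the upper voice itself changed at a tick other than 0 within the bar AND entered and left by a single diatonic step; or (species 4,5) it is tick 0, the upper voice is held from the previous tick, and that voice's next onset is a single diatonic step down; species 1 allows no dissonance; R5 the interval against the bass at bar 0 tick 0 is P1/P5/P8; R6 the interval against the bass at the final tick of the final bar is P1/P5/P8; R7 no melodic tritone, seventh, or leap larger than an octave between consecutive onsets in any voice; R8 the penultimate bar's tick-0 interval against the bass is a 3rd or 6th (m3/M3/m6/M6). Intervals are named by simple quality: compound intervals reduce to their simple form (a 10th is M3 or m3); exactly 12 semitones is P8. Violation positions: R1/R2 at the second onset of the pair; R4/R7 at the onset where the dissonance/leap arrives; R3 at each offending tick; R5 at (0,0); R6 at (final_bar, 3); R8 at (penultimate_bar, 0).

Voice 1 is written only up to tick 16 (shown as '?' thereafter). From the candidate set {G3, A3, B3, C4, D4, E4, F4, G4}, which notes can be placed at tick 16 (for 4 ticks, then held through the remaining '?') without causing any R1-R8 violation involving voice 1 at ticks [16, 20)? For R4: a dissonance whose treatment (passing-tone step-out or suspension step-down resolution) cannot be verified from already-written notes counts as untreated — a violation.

{}

G3: violates R2,R7
A3: violates R4
B3: violates R7
C4: violates R4
D4: violates R2
E4: violates R3
F4: violates R3,R4
G4: violates R1,R3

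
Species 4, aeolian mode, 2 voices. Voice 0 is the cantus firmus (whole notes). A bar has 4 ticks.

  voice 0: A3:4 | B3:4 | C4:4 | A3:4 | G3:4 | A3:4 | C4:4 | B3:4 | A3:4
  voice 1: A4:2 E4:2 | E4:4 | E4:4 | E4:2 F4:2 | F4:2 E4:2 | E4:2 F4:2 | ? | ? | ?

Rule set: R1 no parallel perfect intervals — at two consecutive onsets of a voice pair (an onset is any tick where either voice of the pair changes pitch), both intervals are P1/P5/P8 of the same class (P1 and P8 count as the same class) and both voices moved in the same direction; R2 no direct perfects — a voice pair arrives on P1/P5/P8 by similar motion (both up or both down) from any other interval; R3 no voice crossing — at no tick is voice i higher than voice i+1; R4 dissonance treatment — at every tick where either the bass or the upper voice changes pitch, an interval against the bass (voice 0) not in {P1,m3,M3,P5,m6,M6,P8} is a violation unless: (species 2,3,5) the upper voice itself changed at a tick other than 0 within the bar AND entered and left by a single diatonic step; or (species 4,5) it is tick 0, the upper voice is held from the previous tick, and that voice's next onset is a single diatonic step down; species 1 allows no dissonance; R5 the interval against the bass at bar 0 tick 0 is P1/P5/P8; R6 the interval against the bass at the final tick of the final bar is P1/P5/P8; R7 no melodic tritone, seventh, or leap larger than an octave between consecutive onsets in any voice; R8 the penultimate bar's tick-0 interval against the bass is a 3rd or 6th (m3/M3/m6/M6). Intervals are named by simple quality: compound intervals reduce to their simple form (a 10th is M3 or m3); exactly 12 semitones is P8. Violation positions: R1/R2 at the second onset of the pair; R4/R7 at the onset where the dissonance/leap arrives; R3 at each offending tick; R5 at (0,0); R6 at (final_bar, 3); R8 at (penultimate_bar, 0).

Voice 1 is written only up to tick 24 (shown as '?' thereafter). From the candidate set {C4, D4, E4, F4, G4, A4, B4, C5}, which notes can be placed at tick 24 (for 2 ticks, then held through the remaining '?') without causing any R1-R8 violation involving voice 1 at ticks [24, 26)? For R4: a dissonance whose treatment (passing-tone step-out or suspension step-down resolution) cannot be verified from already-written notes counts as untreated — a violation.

{A4, C4, E4}

C4: legal
D4: violates R4
E4: legal
F4: violates R4
G4: violates R2
A4: legal
B4: violates R4,R7
C5: violates R2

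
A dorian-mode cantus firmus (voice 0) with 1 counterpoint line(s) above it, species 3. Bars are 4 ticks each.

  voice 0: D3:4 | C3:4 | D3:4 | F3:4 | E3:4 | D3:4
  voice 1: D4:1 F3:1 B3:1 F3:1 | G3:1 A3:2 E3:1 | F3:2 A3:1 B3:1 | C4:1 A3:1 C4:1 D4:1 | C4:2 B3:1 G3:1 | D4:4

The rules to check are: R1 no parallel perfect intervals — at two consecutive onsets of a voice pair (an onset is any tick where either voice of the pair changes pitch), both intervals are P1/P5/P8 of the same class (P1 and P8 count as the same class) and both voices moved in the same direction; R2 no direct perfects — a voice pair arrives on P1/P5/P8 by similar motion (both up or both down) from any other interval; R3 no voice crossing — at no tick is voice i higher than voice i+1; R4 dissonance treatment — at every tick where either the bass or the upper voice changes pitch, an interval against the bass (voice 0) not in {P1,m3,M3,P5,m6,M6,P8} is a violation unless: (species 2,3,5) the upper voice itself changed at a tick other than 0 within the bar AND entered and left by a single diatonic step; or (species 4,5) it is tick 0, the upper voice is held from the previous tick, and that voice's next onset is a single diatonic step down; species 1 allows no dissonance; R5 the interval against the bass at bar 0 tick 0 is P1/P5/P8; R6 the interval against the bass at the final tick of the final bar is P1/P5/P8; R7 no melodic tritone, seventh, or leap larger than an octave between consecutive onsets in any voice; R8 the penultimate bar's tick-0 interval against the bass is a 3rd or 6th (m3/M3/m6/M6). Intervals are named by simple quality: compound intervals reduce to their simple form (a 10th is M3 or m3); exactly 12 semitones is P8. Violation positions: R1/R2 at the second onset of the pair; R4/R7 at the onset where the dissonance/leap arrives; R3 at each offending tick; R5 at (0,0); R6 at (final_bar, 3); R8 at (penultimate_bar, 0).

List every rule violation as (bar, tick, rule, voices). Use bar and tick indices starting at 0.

(0, 2, R7, (1,))
(0, 3, R7, (1,))
(3, 0, R2, (0, 1))

bar 0: v0=D3 v1=D4 downbeat P8
bar 1: v0=C3 v1=G3 downbeat P5
bar 2: v0=D3 v1=F3 downbeat m3
bar 3: v0=F3 v1=C4 downbeat P5
bar 4: v0=E3 v1=C4 downbeat m6
bar 5: v0=D3 v1=D4 downbeat P8
  -> R7 @ bar 0 tick 2 v(1,): F3->B3 leap 6st
  -> R7 @ bar 0 tick 3 v(1,): B3->F3 leap 6st
  -> R2 @ bar 3 tick 0 v(0, 1): D3/B3 M6 -> F3/C4 P5 similar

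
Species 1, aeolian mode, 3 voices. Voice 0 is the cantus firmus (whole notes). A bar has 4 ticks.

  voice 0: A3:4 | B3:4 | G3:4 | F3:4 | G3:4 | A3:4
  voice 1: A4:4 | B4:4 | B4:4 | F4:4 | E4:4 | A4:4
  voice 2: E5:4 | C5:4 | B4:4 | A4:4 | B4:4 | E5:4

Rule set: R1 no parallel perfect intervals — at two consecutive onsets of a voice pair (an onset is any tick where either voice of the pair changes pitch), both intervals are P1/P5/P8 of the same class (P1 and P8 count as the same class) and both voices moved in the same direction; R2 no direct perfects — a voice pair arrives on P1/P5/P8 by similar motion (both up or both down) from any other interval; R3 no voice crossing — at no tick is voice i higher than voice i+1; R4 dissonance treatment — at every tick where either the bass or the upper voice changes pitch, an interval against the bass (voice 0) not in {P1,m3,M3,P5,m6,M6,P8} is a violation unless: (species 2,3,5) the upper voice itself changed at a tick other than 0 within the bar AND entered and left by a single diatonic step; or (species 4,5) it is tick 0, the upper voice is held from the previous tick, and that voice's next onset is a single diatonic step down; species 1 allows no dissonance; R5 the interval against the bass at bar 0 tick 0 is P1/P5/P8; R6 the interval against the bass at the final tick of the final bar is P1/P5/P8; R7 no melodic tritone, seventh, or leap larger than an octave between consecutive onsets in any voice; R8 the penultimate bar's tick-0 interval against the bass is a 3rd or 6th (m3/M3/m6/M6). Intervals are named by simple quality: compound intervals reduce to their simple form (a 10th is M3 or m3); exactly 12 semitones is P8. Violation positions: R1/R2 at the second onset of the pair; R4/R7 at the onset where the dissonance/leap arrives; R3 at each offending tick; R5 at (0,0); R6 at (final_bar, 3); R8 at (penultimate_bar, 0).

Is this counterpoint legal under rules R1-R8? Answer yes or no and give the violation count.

No (7 violations)

bar 0: v0=A3 v1=A4 v2=E5 (P5)
bar 1: v0=B3 v1=B4 v2=C5 (m2)
bar 2: v0=G3 v1=B4 v2=B4 (M3)
bar 3: v0=F3 v1=F4 v2=A4 (M3)
bar 4: v0=G3 v1=E4 v2=B4 (M3)
bar 5: v0=A3 v1=A4 v2=E5 (P5)
  R1 @ bar1.0: A3/A4 P8 -> B3/B4 P8 similar
  R4 @ bar1.0: B3/C5 m2 untreated
  R2 @ bar3.0: G3/B4 M3 -> F3/F4 P8 similar
  R7 @ bar3.0: B4->F4 leap 6st
  R1 @ bar5.0: E4/B4 P5 -> A4/E5 P5 similar
  R2 @ bar5.0: G3/E4 M6 -> A3/A4 P8 similar
  R2 @ bar5.0: G3/B4 M3 -> A3/E5 P5 similar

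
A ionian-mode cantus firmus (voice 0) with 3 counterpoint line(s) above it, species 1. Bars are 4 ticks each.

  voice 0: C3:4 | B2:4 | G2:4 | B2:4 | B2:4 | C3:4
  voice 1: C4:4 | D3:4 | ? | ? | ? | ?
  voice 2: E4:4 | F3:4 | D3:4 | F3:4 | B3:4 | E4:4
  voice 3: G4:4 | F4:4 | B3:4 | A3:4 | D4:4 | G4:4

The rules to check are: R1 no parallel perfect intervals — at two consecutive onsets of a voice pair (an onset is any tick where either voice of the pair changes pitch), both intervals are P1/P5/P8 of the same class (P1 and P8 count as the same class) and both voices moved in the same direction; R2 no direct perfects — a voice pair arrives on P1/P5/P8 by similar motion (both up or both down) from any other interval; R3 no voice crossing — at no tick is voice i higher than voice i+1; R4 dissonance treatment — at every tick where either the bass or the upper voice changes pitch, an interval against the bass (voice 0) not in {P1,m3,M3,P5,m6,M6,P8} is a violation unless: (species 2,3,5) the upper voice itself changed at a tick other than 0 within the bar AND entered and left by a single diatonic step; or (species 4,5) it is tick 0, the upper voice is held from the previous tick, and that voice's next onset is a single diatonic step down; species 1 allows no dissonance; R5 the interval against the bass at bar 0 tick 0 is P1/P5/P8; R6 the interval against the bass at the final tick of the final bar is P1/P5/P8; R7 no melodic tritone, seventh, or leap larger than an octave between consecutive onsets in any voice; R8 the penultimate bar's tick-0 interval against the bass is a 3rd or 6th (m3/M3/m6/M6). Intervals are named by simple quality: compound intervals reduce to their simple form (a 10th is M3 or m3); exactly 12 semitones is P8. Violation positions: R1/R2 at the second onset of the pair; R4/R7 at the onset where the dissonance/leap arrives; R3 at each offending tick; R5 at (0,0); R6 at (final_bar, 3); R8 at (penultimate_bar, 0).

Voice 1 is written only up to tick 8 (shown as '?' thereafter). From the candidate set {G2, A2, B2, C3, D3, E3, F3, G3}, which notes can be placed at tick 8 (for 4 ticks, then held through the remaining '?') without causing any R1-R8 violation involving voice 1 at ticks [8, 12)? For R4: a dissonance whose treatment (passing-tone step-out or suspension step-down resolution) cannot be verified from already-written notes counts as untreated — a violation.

{D3}

G2: violates R2
A2: violates R4
B2: violates R2
C3: violates R4
D3: legal
E3: violates R3
F3: violates R3,R4
G3: violates R3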